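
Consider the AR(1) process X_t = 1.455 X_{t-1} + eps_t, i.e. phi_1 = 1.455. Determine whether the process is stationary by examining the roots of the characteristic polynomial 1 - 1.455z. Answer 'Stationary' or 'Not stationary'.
\text{Not stationary}

The AR(p) characteristic polynomial is P(z) = 1 - 1.455z.
Stationarity requires all roots to lie outside the unit circle, i.e. |z| > 1 for every root.
This is linear in z: 1 + (-1.455) z = 0  =>  z = -1/(-1.455) = 0.687285,  |z| = 0.687285.
Moduli of all roots: 0.6873.
All moduli strictly greater than 1? No.
Verdict: Not stationary.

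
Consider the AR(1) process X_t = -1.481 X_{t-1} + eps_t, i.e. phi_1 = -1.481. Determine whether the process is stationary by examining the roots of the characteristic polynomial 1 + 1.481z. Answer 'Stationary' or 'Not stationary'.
\text{Not stationary}

The AR(p) characteristic polynomial is P(z) = 1 + 1.481z.
Stationarity requires all roots to lie outside the unit circle, i.e. |z| > 1 for every root.
This is linear in z: 1 + (1.481) z = 0  =>  z = -1/(1.481) = -0.675219,  |z| = 0.675219.
Moduli of all roots: 0.6752.
All moduli strictly greater than 1? No.
Verdict: Not stationary.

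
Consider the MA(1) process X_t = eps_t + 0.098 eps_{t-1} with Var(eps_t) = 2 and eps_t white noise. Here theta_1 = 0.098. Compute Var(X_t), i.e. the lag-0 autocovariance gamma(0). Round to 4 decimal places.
\gamma(0) = 2.0192

For an MA(q) process X_t = eps_t + sum_i theta_i eps_{t-i} with
Var(eps_t) = sigma^2, the variance is
  gamma(0) = sigma^2 * (1 + sum_i theta_i^2).
  sum_i theta_i^2 = (0.098)^2 = 0.009604.
  gamma(0) = 2 * (1 + 0.009604) = 2 * 1.009604 = 2.019208, which rounds to 2.0192.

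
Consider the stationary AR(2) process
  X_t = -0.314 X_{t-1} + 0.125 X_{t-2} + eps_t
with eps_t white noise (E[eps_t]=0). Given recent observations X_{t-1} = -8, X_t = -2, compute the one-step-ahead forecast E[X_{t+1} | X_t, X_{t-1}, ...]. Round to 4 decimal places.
E[X_{t+1} \mid \mathcal F_t] = -0.3720

For an AR(p) model X_t = c + sum_i phi_i X_{t-i} + eps_t, the
one-step-ahead conditional mean is
  E[X_{t+1} | X_t, ...] = c + sum_i phi_i X_{t+1-i}.
Substitute known values:
  E[X_{t+1} | ...] = (-0.314) * (-2) + (0.125) * (-8)
                   = -0.3720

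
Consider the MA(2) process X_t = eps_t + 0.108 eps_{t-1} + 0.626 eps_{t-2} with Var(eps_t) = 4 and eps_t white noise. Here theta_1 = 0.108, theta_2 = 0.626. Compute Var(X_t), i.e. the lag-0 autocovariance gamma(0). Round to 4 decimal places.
\gamma(0) = 5.6142

For an MA(q) process X_t = eps_t + sum_i theta_i eps_{t-i} with
Var(eps_t) = sigma^2, the variance is
  gamma(0) = sigma^2 * (1 + sum_i theta_i^2).
  sum_i theta_i^2 = (0.108)^2 + (0.626)^2 = 0.011664 + 0.391876 = 0.40354.
  gamma(0) = 4 * (1 + 0.40354) = 4 * 1.40354 = 5.61416, which rounds to 5.6142.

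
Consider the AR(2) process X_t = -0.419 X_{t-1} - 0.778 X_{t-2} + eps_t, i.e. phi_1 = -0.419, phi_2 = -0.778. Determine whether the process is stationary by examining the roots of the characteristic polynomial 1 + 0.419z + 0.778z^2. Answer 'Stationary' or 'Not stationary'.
\text{Stationary}

The AR(p) characteristic polynomial is P(z) = 1 + 0.419z + 0.778z^2.
Stationarity requires all roots to lie outside the unit circle, i.e. |z| > 1 for every root.
Set 1 + (0.419) z + (0.778) z^2 = 0, i.e. a z^2 + b z + c = 0 with a = 0.778, b = 0.419, c = 1.
Discriminant D = b^2 - 4ac = (0.419)^2 - 4*(0.778)*1 = 0.175561 - (3.112) = -2.936439.
D < 0, so the roots are the complex-conjugate pair z = (-b +/- i sqrt(-D)) / (2a) = -0.2693 +/- 1.1013i.
For a conjugate pair |z|^2 = z * conj(z) = (product of roots) = c/a = 1/(0.778) = 1.285347, so |z| = sqrt(1.285347) = 1.1337 for both roots.
Moduli of all roots: 1.1337, 1.1337.
All moduli strictly greater than 1? Yes.
Verdict: Stationary.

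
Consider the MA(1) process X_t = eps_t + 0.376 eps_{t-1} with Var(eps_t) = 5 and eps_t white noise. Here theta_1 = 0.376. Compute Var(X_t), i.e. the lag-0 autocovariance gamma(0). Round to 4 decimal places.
\gamma(0) = 5.7069

For an MA(q) process X_t = eps_t + sum_i theta_i eps_{t-i} with
Var(eps_t) = sigma^2, the variance is
  gamma(0) = sigma^2 * (1 + sum_i theta_i^2).
  sum_i theta_i^2 = (0.376)^2 = 0.141376.
  gamma(0) = 5 * (1 + 0.141376) = 5 * 1.141376 = 5.70688, which rounds to 5.7069.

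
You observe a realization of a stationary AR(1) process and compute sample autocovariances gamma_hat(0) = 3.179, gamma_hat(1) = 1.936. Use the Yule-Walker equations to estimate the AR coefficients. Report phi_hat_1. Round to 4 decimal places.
\hat\phi_{1} = 0.6090

The Yule-Walker equations for an AR(p) process read, in matrix form,
  Gamma_p phi = r_p,   with   (Gamma_p)_{ij} = gamma(|i - j|),
                       (r_p)_i = gamma(i),   i,j = 1..p.
Substitute the sample gammas (Toeplitz matrix and right-hand side of size 1):
  Gamma_p = [[3.179]]
  r_p     = [1.936]
With p = 1 this is the single equation gamma(0) phi_1 = gamma(1):
  phi_hat_1 = gamma(1) / gamma(0) = 1.936 / 3.179 = 0.6090.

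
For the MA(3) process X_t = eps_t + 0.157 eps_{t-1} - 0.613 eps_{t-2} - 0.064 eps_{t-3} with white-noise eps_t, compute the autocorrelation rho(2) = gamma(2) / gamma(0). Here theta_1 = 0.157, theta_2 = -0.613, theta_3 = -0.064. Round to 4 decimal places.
\rho(2) = -0.4436

For an MA(q) process with theta_0 = 1, the autocovariance is
  gamma(k) = sigma^2 * sum_{i=0..q-k} theta_i * theta_{i+k},
and rho(k) = gamma(k) / gamma(0). Sigma^2 cancels.
  numerator   = (1)*(-0.613) + (0.157)*(-0.064) = -0.623048.
  denominator = (1)^2 + (0.157)^2 + (-0.613)^2 + (-0.064)^2 = 1.404514.
  rho(2) = -0.623048 / 1.404514 = -0.4436.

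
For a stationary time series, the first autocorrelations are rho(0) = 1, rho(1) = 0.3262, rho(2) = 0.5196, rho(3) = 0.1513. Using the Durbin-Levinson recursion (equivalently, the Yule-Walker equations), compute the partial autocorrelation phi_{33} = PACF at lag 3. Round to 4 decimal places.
\phi_{33} = -0.1290

The PACF at lag k is phi_{kk}, the last component of the solution
to the Yule-Walker system G_k phi = r_k where
  (G_k)_{ij} = rho(|i - j|), (r_k)_i = rho(i), i,j = 1..k.
Equivalently, Durbin-Levinson gives phi_{kk} iteratively:
  phi_{11} = rho(1)
  phi_{kk} = [rho(k) - sum_{j=1..k-1} phi_{k-1,j} rho(k-j)]
            / [1 - sum_{j=1..k-1} phi_{k-1,j} rho(j)],
  phi_{k,j} = phi_{k-1,j} - phi_{kk} phi_{k-1,k-j},  j = 1..k-1.
Step k = 1:
  phi_11 = rho(1) = 0.3262.
Step k = 2:
  phi_22 = [rho(2) - phi_11 rho(1)] / [1 - phi_11 rho(1)] = [0.5196 - (0.3262)(0.3262)] / [1 - (0.3262)(0.3262)]
         = 0.41319356 / 0.89359356 = 0.462395.
  Update: phi_21 = phi_11 - phi_22 phi_11 = 0.3262 - (0.462395)(0.3262) = 0.175367.
Step k = 3:
  phi_33 = [rho(3) - phi_21 rho(2) - phi_22 rho(1)] / [1 - phi_21 rho(1) - phi_22 rho(2)]
    numerator   = 0.1513 - (0.175367)(0.5196) - (0.462395)(0.3262) = -0.09065388
    denominator = 1 - (0.175367)(0.3262) - (0.462395)(0.5196) = 0.70253475
  phi_33 = -0.09065388 / 0.70253475 = -0.129.
Therefore phi_{33} = -0.1290.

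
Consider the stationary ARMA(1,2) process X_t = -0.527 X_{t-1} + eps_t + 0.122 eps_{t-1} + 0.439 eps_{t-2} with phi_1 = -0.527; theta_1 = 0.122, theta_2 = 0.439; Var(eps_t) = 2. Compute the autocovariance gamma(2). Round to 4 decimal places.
\gamma(2) = 1.9107

Multiply the model equation by X_{t-k} and take expectations. With theta_0 = psi_0 = 1 and psi_j the MA(infinity) weights, this gives
  gamma(k) - sum_i phi_i gamma(k-i) = c_k,
  c_k = sigma^2 * sum_{j=k..q} theta_j psi_{j-k}   (c_k = 0 for k > q),
using gamma(-m) = gamma(m).
psi-weights needed (psi_j = theta_j + sum_i phi_i psi_{j-i}):
  psi_1 = theta_1 + phi_1 = 0.122 + (-0.527) = -0.405
  psi_2 = theta_2 + phi_1 psi_1 = 0.439 + (-0.527)(-0.405) = 0.652435
Right-hand sides:
  c_0 = sigma^2 (1 + theta_1 psi_1 + theta_2 psi_2) = 2 * (1 + (0.122)(-0.405) + (0.439)(0.652435)) = 2 * 1.237009 = 2.474018
  c_1 = sigma^2 (theta_1 + theta_2 psi_1) = 2 * (0.122 + (0.439)(-0.405)) = -0.11159
  c_2 = sigma^2 theta_2 = 2 * (0.439) = 0.878
Equations for k = 0 and k = 1 (AR order 1):
  gamma(0) = phi_1 gamma(1) + c_0
  gamma(1) = phi_1 gamma(0) + c_1
Substituting the second into the first: gamma(0) (1 - phi_1^2) = c_0 + phi_1 c_1, so
  gamma(0) = (c_0 + phi_1 c_1) / (1 - phi_1^2) = (2.474018 + (-0.527)(-0.11159)) / (1 - (-0.527)^2) = 2.532826 / 0.722271 = 3.506753.
  gamma(1) = phi_1 gamma(0) + c_1 = (-0.527)(3.506753) + (-0.11159) = -1.959649.
For k = 2: gamma(2) = phi_1 gamma(1) + c_2
  = (-0.527)(-1.959649) + (0.878) = 1.910735.
Therefore gamma(2) = 1.9107 (to 4 decimal places).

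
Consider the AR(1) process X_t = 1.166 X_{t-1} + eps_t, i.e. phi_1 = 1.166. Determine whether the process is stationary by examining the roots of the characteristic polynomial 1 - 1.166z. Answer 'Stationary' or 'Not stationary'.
\text{Not stationary}

The AR(p) characteristic polynomial is P(z) = 1 - 1.166z.
Stationarity requires all roots to lie outside the unit circle, i.e. |z| > 1 for every root.
This is linear in z: 1 + (-1.166) z = 0  =>  z = -1/(-1.166) = 0.857633,  |z| = 0.857633.
Moduli of all roots: 0.8576.
All moduli strictly greater than 1? No.
Verdict: Not stationary.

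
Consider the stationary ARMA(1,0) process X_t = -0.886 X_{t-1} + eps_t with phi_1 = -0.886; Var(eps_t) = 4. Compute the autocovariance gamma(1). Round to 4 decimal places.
\gamma(1) = -16.4834

Multiply the model equation by X_{t-k} and take expectations. With theta_0 = psi_0 = 1 and psi_j the MA(infinity) weights, this gives
  gamma(k) - sum_i phi_i gamma(k-i) = c_k,
  c_k = sigma^2 * sum_{j=k..q} theta_j psi_{j-k}   (c_k = 0 for k > q),
using gamma(-m) = gamma(m).
Pure AR (q = 0): c_0 = sigma^2 = 4, c_k = 0 for k >= 1.
Equations for k = 0 and k = 1 (AR order 1):
  gamma(0) = phi_1 gamma(1) + c_0
  gamma(1) = phi_1 gamma(0) + c_1
Substituting the second into the first: gamma(0) (1 - phi_1^2) = c_0 + phi_1 c_1, so
  gamma(0) = c_0 / (1 - phi_1^2) = 4 / (1 - (-0.886)^2) = 4 / 0.215004 = 18.604305.
  gamma(1) = phi_1 gamma(0) = (-0.886)(18.604305) = -16.483414.
Therefore gamma(1) = -16.4834 (to 4 decimal places).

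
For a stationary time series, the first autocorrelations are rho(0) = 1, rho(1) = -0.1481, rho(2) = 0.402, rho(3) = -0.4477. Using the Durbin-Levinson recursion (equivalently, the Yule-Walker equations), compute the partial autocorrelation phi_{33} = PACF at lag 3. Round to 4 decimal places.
\phi_{33} = -0.4260

The PACF at lag k is phi_{kk}, the last component of the solution
to the Yule-Walker system G_k phi = r_k where
  (G_k)_{ij} = rho(|i - j|), (r_k)_i = rho(i), i,j = 1..k.
Equivalently, Durbin-Levinson gives phi_{kk} iteratively:
  phi_{11} = rho(1)
  phi_{kk} = [rho(k) - sum_{j=1..k-1} phi_{k-1,j} rho(k-j)]
            / [1 - sum_{j=1..k-1} phi_{k-1,j} rho(j)],
  phi_{k,j} = phi_{k-1,j} - phi_{kk} phi_{k-1,k-j},  j = 1..k-1.
Step k = 1:
  phi_11 = rho(1) = -0.1481.
Step k = 2:
  phi_22 = [rho(2) - phi_11 rho(1)] / [1 - phi_11 rho(1)] = [0.402 - (-0.1481)(-0.1481)] / [1 - (-0.1481)(-0.1481)]
         = 0.38006639 / 0.97806639 = 0.38859.
  Update: phi_21 = phi_11 - phi_22 phi_11 = -0.1481 - (0.38859)(-0.1481) = -0.09055.
Step k = 3:
  phi_33 = [rho(3) - phi_21 rho(2) - phi_22 rho(1)] / [1 - phi_21 rho(1) - phi_22 rho(2)]
    numerator   = -0.4477 - (-0.09055)(0.402) - (0.38859)(-0.1481) = -0.35374883
    denominator = 1 - (-0.09055)(-0.1481) - (0.38859)(0.402) = 0.83037656
  phi_33 = -0.35374883 / 0.83037656 = -0.426.
Therefore phi_{33} = -0.4260.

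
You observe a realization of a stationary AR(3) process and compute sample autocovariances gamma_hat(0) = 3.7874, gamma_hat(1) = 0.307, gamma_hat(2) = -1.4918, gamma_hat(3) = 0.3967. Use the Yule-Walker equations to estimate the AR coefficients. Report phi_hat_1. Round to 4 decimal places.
\hat\phi_{1} = 0.2020

The Yule-Walker equations for an AR(p) process read, in matrix form,
  Gamma_p phi = r_p,   with   (Gamma_p)_{ij} = gamma(|i - j|),
                       (r_p)_i = gamma(i),   i,j = 1..p.
Substitute the sample gammas (Toeplitz matrix and right-hand side of size 3):
  Gamma_p = [[3.7874, 0.307, -1.4918], [0.307, 3.7874, 0.307], [-1.4918, 0.307, 3.7874]]
  r_p     = [0.307, -1.4918, 0.3967]
Written out (R1..R3):
  (R1) 3.7874 phi_1 + 0.307 phi_2 - 1.4918 phi_3 = 0.307
  (R2) 0.307 phi_1 + 3.7874 phi_2 + 0.307 phi_3 = -1.4918
  (R3) -1.4918 phi_1 + 0.307 phi_2 + 3.7874 phi_3 = 0.3967
Gaussian elimination:
  R2 <- R2 - (0.307/3.7874) R1 = R2 - (0.081058) R1:  3.762515 phi_2 + 0.427923 phi_3 = -1.516685
  R3 <- R3 - (-1.4918/3.7874) R1 = R3 - (-0.393885) R1:  0.427923 phi_2 + 3.199802 phi_3 = 0.517623
  R3 <- R3 - (0.427923/3.762515) R2 = R3 - (0.113733) R2:  3.151133 phi_3 = 0.69012
Back-substitution:
  phi_hat_3 = 0.69012 / 3.151133 = 0.219007
  phi_hat_2 = (-1.516685 - (0.427923)(0.219007)) / 3.762515 = -0.428012
  phi_hat_1 = (0.307 - (0.307)(-0.428012) - (-1.4918)(0.219007)) / 3.7874 = 0.202016
So phi_hat = [0.2020, -0.4280, 0.2190].
Therefore phi_hat_1 = 0.2020.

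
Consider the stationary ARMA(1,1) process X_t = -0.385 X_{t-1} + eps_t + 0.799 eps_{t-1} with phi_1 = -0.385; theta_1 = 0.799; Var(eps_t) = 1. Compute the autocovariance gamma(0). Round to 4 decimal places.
\gamma(0) = 1.2012

Multiply the model equation by X_{t-k} and take expectations. With theta_0 = psi_0 = 1 and psi_j the MA(infinity) weights, this gives
  gamma(k) - sum_i phi_i gamma(k-i) = c_k,
  c_k = sigma^2 * sum_{j=k..q} theta_j psi_{j-k}   (c_k = 0 for k > q),
using gamma(-m) = gamma(m).
psi-weights needed (psi_j = theta_j + sum_i phi_i psi_{j-i}):
  psi_1 = theta_1 + phi_1 = 0.799 + (-0.385) = 0.414
Right-hand sides:
  c_0 = sigma^2 (1 + theta_1 psi_1) = 1 * (1 + (0.799)(0.414)) = 1 * 1.330786 = 1.330786
  c_1 = sigma^2 theta_1 = 1 * (0.799) = 0.799
  c_2 = 0
Equations for k = 0 and k = 1 (AR order 1):
  gamma(0) = phi_1 gamma(1) + c_0
  gamma(1) = phi_1 gamma(0) + c_1
Substituting the second into the first: gamma(0) (1 - phi_1^2) = c_0 + phi_1 c_1, so
  gamma(0) = (c_0 + phi_1 c_1) / (1 - phi_1^2) = (1.330786 + (-0.385)(0.799)) / (1 - (-0.385)^2) = 1.023171 / 0.851775 = 1.201222.
Therefore gamma(0) = 1.2012 (to 4 decimal places).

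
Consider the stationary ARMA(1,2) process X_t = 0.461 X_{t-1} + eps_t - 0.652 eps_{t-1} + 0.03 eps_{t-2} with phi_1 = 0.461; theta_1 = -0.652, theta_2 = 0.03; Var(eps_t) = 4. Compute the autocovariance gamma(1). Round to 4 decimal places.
\gamma(1) = -0.7118

Multiply the model equation by X_{t-k} and take expectations. With theta_0 = psi_0 = 1 and psi_j the MA(infinity) weights, this gives
  gamma(k) - sum_i phi_i gamma(k-i) = c_k,
  c_k = sigma^2 * sum_{j=k..q} theta_j psi_{j-k}   (c_k = 0 for k > q),
using gamma(-m) = gamma(m).
psi-weights needed (psi_j = theta_j + sum_i phi_i psi_{j-i}):
  psi_1 = theta_1 + phi_1 = -0.652 + (0.461) = -0.191
  psi_2 = theta_2 + phi_1 psi_1 = 0.03 + (0.461)(-0.191) = -0.058051
Right-hand sides:
  c_0 = sigma^2 (1 + theta_1 psi_1 + theta_2 psi_2) = 4 * (1 + (-0.652)(-0.191) + (0.03)(-0.058051)) = 4 * 1.12279 = 4.491162
  c_1 = sigma^2 (theta_1 + theta_2 psi_1) = 4 * (-0.652 + (0.03)(-0.191)) = -2.63092
  c_2 = sigma^2 theta_2 = 4 * (0.03) = 0.12
Equations for k = 0 and k = 1 (AR order 1):
  gamma(0) = phi_1 gamma(1) + c_0
  gamma(1) = phi_1 gamma(0) + c_1
Substituting the second into the first: gamma(0) (1 - phi_1^2) = c_0 + phi_1 c_1, so
  gamma(0) = (c_0 + phi_1 c_1) / (1 - phi_1^2) = (4.491162 + (0.461)(-2.63092)) / (1 - (0.461)^2) = 3.278308 / 0.787479 = 4.163042.
  gamma(1) = phi_1 gamma(0) + c_1 = (0.461)(4.163042) + (-2.63092) = -0.711758.
Therefore gamma(1) = -0.7118 (to 4 decimal places).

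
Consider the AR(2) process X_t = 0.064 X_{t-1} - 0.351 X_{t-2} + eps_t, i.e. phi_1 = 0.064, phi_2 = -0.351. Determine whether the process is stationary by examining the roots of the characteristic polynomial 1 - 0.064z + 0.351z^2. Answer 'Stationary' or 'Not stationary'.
\text{Stationary}

The AR(p) characteristic polynomial is P(z) = 1 - 0.064z + 0.351z^2.
Stationarity requires all roots to lie outside the unit circle, i.e. |z| > 1 for every root.
Set 1 + (-0.064) z + (0.351) z^2 = 0, i.e. a z^2 + b z + c = 0 with a = 0.351, b = -0.064, c = 1.
Discriminant D = b^2 - 4ac = (-0.064)^2 - 4*(0.351)*1 = 0.004096 - (1.404) = -1.399904.
D < 0, so the roots are the complex-conjugate pair z = (-b +/- i sqrt(-D)) / (2a) = 0.0912 +/- 1.6854i.
For a conjugate pair |z|^2 = z * conj(z) = (product of roots) = c/a = 1/(0.351) = 2.849003, so |z| = sqrt(2.849003) = 1.6879 for both roots.
Moduli of all roots: 1.6879, 1.6879.
All moduli strictly greater than 1? Yes.
Verdict: Stationary.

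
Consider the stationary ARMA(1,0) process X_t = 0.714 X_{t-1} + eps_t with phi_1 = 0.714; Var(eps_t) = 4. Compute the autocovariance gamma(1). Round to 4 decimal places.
\gamma(1) = 5.8261

Multiply the model equation by X_{t-k} and take expectations. With theta_0 = psi_0 = 1 and psi_j the MA(infinity) weights, this gives
  gamma(k) - sum_i phi_i gamma(k-i) = c_k,
  c_k = sigma^2 * sum_{j=k..q} theta_j psi_{j-k}   (c_k = 0 for k > q),
using gamma(-m) = gamma(m).
Pure AR (q = 0): c_0 = sigma^2 = 4, c_k = 0 for k >= 1.
Equations for k = 0 and k = 1 (AR order 1):
  gamma(0) = phi_1 gamma(1) + c_0
  gamma(1) = phi_1 gamma(0) + c_1
Substituting the second into the first: gamma(0) (1 - phi_1^2) = c_0 + phi_1 c_1, so
  gamma(0) = c_0 / (1 - phi_1^2) = 4 / (1 - (0.714)^2) = 4 / 0.490204 = 8.159868.
  gamma(1) = phi_1 gamma(0) = (0.714)(8.159868) = 5.826146.
Therefore gamma(1) = 5.8261 (to 4 decimal places).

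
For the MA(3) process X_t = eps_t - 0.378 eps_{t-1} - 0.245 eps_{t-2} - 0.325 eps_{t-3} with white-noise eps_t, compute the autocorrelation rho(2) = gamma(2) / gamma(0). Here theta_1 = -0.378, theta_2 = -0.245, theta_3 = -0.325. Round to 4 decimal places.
\rho(2) = -0.0933

For an MA(q) process with theta_0 = 1, the autocovariance is
  gamma(k) = sigma^2 * sum_{i=0..q-k} theta_i * theta_{i+k},
and rho(k) = gamma(k) / gamma(0). Sigma^2 cancels.
  numerator   = (1)*(-0.245) + (-0.378)*(-0.325) = -0.12215.
  denominator = (1)^2 + (-0.378)^2 + (-0.245)^2 + (-0.325)^2 = 1.308534.
  rho(2) = -0.12215 / 1.308534 = -0.0933.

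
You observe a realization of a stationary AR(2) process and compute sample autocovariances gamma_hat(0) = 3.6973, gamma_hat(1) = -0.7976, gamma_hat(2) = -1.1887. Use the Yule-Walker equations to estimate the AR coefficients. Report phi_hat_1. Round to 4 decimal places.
\hat\phi_{1} = -0.2990

The Yule-Walker equations for an AR(p) process read, in matrix form,
  Gamma_p phi = r_p,   with   (Gamma_p)_{ij} = gamma(|i - j|),
                       (r_p)_i = gamma(i),   i,j = 1..p.
Substitute the sample gammas (Toeplitz matrix and right-hand side of size 2):
  Gamma_p = [[3.6973, -0.7976], [-0.7976, 3.6973]]
  r_p     = [-0.7976, -1.1887]
Written out:
  3.6973 phi_1 - 0.7976 phi_2 = -0.7976
  -0.7976 phi_1 + 3.6973 phi_2 = -1.1887
Solve by Cramer's rule:
  det = gamma(0)^2 - gamma(1)^2 = (3.6973)^2 - (-0.7976)^2 = 13.67002729 - 0.63616576 = 13.03386153
  phi_hat_1 = [gamma(1) gamma(0) - gamma(1) gamma(2)] / det = [(-0.7976)(3.6973) - (-0.7976)(-1.1887)] / 13.03386153 = -3.8970736 / 13.03386153 = -0.299
  phi_hat_2 = [gamma(0) gamma(2) - gamma(1)^2] / det = [(3.6973)(-1.1887) - (-0.7976)^2] / 13.03386153 = -5.03114627 / 13.03386153 = -0.386
So phi_hat = [-0.2990, -0.3860].
Therefore phi_hat_1 = -0.2990.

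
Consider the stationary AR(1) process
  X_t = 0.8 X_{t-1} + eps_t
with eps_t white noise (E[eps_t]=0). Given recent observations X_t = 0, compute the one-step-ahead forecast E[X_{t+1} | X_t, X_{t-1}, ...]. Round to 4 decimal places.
E[X_{t+1} \mid \mathcal F_t] = 0.0000

For an AR(p) model X_t = c + sum_i phi_i X_{t-i} + eps_t, the
one-step-ahead conditional mean is
  E[X_{t+1} | X_t, ...] = c + sum_i phi_i X_{t+1-i}.
Substitute known values:
  E[X_{t+1} | ...] = (0.8) * (0)
                   = 0.0000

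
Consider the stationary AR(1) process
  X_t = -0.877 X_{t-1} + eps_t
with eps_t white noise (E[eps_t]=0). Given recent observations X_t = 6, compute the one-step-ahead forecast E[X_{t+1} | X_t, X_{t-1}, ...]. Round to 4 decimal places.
E[X_{t+1} \mid \mathcal F_t] = -5.2620

For an AR(p) model X_t = c + sum_i phi_i X_{t-i} + eps_t, the
one-step-ahead conditional mean is
  E[X_{t+1} | X_t, ...] = c + sum_i phi_i X_{t+1-i}.
Substitute known values:
  E[X_{t+1} | ...] = (-0.877) * (6)
                   = -5.2620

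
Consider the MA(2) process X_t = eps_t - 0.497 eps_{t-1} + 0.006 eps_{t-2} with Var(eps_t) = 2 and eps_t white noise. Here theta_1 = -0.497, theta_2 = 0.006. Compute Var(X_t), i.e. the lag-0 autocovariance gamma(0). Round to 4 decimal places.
\gamma(0) = 2.4941

For an MA(q) process X_t = eps_t + sum_i theta_i eps_{t-i} with
Var(eps_t) = sigma^2, the variance is
  gamma(0) = sigma^2 * (1 + sum_i theta_i^2).
  sum_i theta_i^2 = (-0.497)^2 + (0.006)^2 = 0.247009 + 0.000036 = 0.247045.
  gamma(0) = 2 * (1 + 0.247045) = 2 * 1.247045 = 2.49409, which rounds to 2.4941.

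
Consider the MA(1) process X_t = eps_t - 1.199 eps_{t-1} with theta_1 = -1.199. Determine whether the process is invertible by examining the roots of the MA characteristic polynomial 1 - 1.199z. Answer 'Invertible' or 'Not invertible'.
\text{Not invertible}

The MA(q) characteristic polynomial is P(z) = 1 - 1.199z.
Invertibility requires all roots to lie outside the unit circle, i.e. |z| > 1 for every root.
This is linear in z: 1 + (-1.199) z = 0  =>  z = -1/(-1.199) = 0.834028,  |z| = 0.834028.
Moduli of all roots: 0.8340.
All moduli strictly greater than 1? No.
Verdict: Not invertible.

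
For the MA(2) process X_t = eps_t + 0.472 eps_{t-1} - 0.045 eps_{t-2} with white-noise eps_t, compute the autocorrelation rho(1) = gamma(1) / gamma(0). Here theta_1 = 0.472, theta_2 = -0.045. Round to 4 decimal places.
\rho(1) = 0.3680

For an MA(q) process with theta_0 = 1, the autocovariance is
  gamma(k) = sigma^2 * sum_{i=0..q-k} theta_i * theta_{i+k},
and rho(k) = gamma(k) / gamma(0). Sigma^2 cancels.
  numerator   = (1)*(0.472) + (0.472)*(-0.045) = 0.45076.
  denominator = (1)^2 + (0.472)^2 + (-0.045)^2 = 1.224809.
  rho(1) = 0.45076 / 1.224809 = 0.3680.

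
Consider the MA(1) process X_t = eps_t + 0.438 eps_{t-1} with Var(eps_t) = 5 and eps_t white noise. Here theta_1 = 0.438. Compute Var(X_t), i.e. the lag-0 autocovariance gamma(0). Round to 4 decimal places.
\gamma(0) = 5.9592

For an MA(q) process X_t = eps_t + sum_i theta_i eps_{t-i} with
Var(eps_t) = sigma^2, the variance is
  gamma(0) = sigma^2 * (1 + sum_i theta_i^2).
  sum_i theta_i^2 = (0.438)^2 = 0.191844.
  gamma(0) = 5 * (1 + 0.191844) = 5 * 1.191844 = 5.95922, which rounds to 5.9592.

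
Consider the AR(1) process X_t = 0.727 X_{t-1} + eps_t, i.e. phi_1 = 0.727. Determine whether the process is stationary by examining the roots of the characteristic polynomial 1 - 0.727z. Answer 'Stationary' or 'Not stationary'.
\text{Stationary}

The AR(p) characteristic polynomial is P(z) = 1 - 0.727z.
Stationarity requires all roots to lie outside the unit circle, i.e. |z| > 1 for every root.
This is linear in z: 1 + (-0.727) z = 0  =>  z = -1/(-0.727) = 1.375516,  |z| = 1.375516.
Moduli of all roots: 1.3755.
All moduli strictly greater than 1? Yes.
Verdict: Stationary.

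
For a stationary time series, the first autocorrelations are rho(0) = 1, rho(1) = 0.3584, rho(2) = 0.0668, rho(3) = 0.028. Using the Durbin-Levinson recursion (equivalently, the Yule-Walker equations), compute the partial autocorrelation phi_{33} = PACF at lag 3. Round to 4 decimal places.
\phi_{33} = 0.0320

The PACF at lag k is phi_{kk}, the last component of the solution
to the Yule-Walker system G_k phi = r_k where
  (G_k)_{ij} = rho(|i - j|), (r_k)_i = rho(i), i,j = 1..k.
Equivalently, Durbin-Levinson gives phi_{kk} iteratively:
  phi_{11} = rho(1)
  phi_{kk} = [rho(k) - sum_{j=1..k-1} phi_{k-1,j} rho(k-j)]
            / [1 - sum_{j=1..k-1} phi_{k-1,j} rho(j)],
  phi_{k,j} = phi_{k-1,j} - phi_{kk} phi_{k-1,k-j},  j = 1..k-1.
Step k = 1:
  phi_11 = rho(1) = 0.3584.
Step k = 2:
  phi_22 = [rho(2) - phi_11 rho(1)] / [1 - phi_11 rho(1)] = [0.0668 - (0.3584)(0.3584)] / [1 - (0.3584)(0.3584)]
         = -0.06165056 / 0.87154944 = -0.070737.
  Update: phi_21 = phi_11 - phi_22 phi_11 = 0.3584 - (-0.070737)(0.3584) = 0.383752.
Step k = 3:
  phi_33 = [rho(3) - phi_21 rho(2) - phi_22 rho(1)] / [1 - phi_21 rho(1) - phi_22 rho(2)]
    numerator   = 0.028 - (0.383752)(0.0668) - (-0.070737)(0.3584) = 0.02771741
    denominator = 1 - (0.383752)(0.3584) - (-0.070737)(0.0668) = 0.86718848
  phi_33 = 0.02771741 / 0.86718848 = 0.032.
Therefore phi_{33} = 0.0320.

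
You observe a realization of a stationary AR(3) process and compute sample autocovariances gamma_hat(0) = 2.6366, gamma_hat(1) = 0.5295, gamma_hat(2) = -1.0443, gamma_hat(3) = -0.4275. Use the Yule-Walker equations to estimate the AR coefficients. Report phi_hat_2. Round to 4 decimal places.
\hat\phi_{2} = -0.4720

The Yule-Walker equations for an AR(p) process read, in matrix form,
  Gamma_p phi = r_p,   with   (Gamma_p)_{ij} = gamma(|i - j|),
                       (r_p)_i = gamma(i),   i,j = 1..p.
Substitute the sample gammas (Toeplitz matrix and right-hand side of size 3):
  Gamma_p = [[2.6366, 0.5295, -1.0443], [0.5295, 2.6366, 0.5295], [-1.0443, 0.5295, 2.6366]]
  r_p     = [0.5295, -1.0443, -0.4275]
Written out (R1..R3):
  (R1) 2.6366 phi_1 + 0.5295 phi_2 - 1.0443 phi_3 = 0.5295
  (R2) 0.5295 phi_1 + 2.6366 phi_2 + 0.5295 phi_3 = -1.0443
  (R3) -1.0443 phi_1 + 0.5295 phi_2 + 2.6366 phi_3 = -0.4275
Gaussian elimination:
  R2 <- R2 - (0.5295/2.6366) R1 = R2 - (0.200827) R1:  2.530262 phi_2 + 0.739223 phi_3 = -1.150638
  R3 <- R3 - (-1.0443/2.6366) R1 = R3 - (-0.396078) R1:  0.739223 phi_2 + 2.222975 phi_3 = -0.217777
  R3 <- R3 - (0.739223/2.530262) R2 = R3 - (0.292153) R2:  2.007009 phi_3 = 0.118386
Back-substitution:
  phi_hat_3 = 0.118386 / 2.007009 = 0.058986
  phi_hat_2 = (-1.150638 - (0.739223)(0.058986)) / 2.530262 = -0.471983
  phi_hat_1 = (0.5295 - (0.5295)(-0.471983) - (-1.0443)(0.058986)) / 2.6366 = 0.318977
So phi_hat = [0.3190, -0.4720, 0.0590].
Therefore phi_hat_2 = -0.4720.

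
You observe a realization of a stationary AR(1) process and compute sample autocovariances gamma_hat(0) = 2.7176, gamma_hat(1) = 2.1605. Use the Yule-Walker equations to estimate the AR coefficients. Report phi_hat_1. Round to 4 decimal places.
\hat\phi_{1} = 0.7950

The Yule-Walker equations for an AR(p) process read, in matrix form,
  Gamma_p phi = r_p,   with   (Gamma_p)_{ij} = gamma(|i - j|),
                       (r_p)_i = gamma(i),   i,j = 1..p.
Substitute the sample gammas (Toeplitz matrix and right-hand side of size 1):
  Gamma_p = [[2.7176]]
  r_p     = [2.1605]
With p = 1 this is the single equation gamma(0) phi_1 = gamma(1):
  phi_hat_1 = gamma(1) / gamma(0) = 2.1605 / 2.7176 = 0.7950.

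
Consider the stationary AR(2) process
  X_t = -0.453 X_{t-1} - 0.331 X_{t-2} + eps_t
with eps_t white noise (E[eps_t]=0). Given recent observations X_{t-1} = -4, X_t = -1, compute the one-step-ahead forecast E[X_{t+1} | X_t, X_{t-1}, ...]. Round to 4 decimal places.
E[X_{t+1} \mid \mathcal F_t] = 1.7770

For an AR(p) model X_t = c + sum_i phi_i X_{t-i} + eps_t, the
one-step-ahead conditional mean is
  E[X_{t+1} | X_t, ...] = c + sum_i phi_i X_{t+1-i}.
Substitute known values:
  E[X_{t+1} | ...] = (-0.453) * (-1) + (-0.331) * (-4)
                   = 1.7770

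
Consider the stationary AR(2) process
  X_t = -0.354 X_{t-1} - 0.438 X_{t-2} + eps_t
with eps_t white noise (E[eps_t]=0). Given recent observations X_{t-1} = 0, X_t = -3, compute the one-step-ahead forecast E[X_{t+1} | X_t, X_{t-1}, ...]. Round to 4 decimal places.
E[X_{t+1} \mid \mathcal F_t] = 1.0620

For an AR(p) model X_t = c + sum_i phi_i X_{t-i} + eps_t, the
one-step-ahead conditional mean is
  E[X_{t+1} | X_t, ...] = c + sum_i phi_i X_{t+1-i}.
Substitute known values:
  E[X_{t+1} | ...] = (-0.354) * (-3) + (-0.438) * (0)
                   = 1.0620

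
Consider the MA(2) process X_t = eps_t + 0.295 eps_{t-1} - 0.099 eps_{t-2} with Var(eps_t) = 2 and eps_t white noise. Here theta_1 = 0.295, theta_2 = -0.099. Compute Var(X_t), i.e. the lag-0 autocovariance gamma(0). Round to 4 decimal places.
\gamma(0) = 2.1937

For an MA(q) process X_t = eps_t + sum_i theta_i eps_{t-i} with
Var(eps_t) = sigma^2, the variance is
  gamma(0) = sigma^2 * (1 + sum_i theta_i^2).
  sum_i theta_i^2 = (0.295)^2 + (-0.099)^2 = 0.087025 + 0.009801 = 0.096826.
  gamma(0) = 2 * (1 + 0.096826) = 2 * 1.096826 = 2.193652, which rounds to 2.1937.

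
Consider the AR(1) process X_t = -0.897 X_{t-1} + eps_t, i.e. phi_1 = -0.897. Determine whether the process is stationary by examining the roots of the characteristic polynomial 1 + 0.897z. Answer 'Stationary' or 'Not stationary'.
\text{Stationary}

The AR(p) characteristic polynomial is P(z) = 1 + 0.897z.
Stationarity requires all roots to lie outside the unit circle, i.e. |z| > 1 for every root.
This is linear in z: 1 + (0.897) z = 0  =>  z = -1/(0.897) = -1.114827,  |z| = 1.114827.
Moduli of all roots: 1.1148.
All moduli strictly greater than 1? Yes.
Verdict: Stationary.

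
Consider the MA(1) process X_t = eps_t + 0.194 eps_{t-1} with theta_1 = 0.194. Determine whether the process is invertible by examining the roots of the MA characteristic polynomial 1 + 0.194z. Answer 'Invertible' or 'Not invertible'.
\text{Invertible}

The MA(q) characteristic polynomial is P(z) = 1 + 0.194z.
Invertibility requires all roots to lie outside the unit circle, i.e. |z| > 1 for every root.
This is linear in z: 1 + (0.194) z = 0  =>  z = -1/(0.194) = -5.154639,  |z| = 5.154639.
Moduli of all roots: 5.1546.
All moduli strictly greater than 1? Yes.
Verdict: Invertible.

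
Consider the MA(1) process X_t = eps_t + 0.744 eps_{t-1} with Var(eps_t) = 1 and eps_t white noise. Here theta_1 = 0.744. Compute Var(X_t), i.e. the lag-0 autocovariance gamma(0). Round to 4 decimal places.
\gamma(0) = 1.5535

For an MA(q) process X_t = eps_t + sum_i theta_i eps_{t-i} with
Var(eps_t) = sigma^2, the variance is
  gamma(0) = sigma^2 * (1 + sum_i theta_i^2).
  sum_i theta_i^2 = (0.744)^2 = 0.553536.
  gamma(0) = 1 * (1 + 0.553536) = 1 * 1.553536 = 1.553536, which rounds to 1.5535.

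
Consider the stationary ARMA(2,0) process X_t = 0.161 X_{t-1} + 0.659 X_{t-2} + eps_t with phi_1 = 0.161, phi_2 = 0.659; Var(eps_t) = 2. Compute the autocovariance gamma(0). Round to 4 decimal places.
\gamma(0) = 4.5495

Multiply the model equation by X_{t-k} and take expectations. With theta_0 = psi_0 = 1 and psi_j the MA(infinity) weights, this gives
  gamma(k) - sum_i phi_i gamma(k-i) = c_k,
  c_k = sigma^2 * sum_{j=k..q} theta_j psi_{j-k}   (c_k = 0 for k > q),
using gamma(-m) = gamma(m).
Pure AR (q = 0): c_0 = sigma^2 = 2, c_k = 0 for k >= 1.
Equations for k = 0, 1, 2 (AR order 2, c_2 = 0):
  (E0) gamma(0) = phi_1 gamma(1) + phi_2 gamma(2) + c_0
  (E1) gamma(1) = phi_1 gamma(0) + phi_2 gamma(1) + c_1
  (E2) gamma(2) = phi_1 gamma(1) + phi_2 gamma(0)
From (E1): gamma(1) = A gamma(0) + B with
  A = phi_1 / (1 - phi_2) = 0.161 / 0.341 = 0.472141,   B = c_1 / (1 - phi_2) = 0 / 0.341 = 0.
Insert (E2) into (E0): gamma(0) (1 - phi_2^2) = phi_1 (1 + phi_2) gamma(1) + c_0.
  phi_1 (1 + phi_2) = (0.161)(1.659) = 0.267099,   1 - phi_2^2 = 0.565719.
Replace gamma(1) by A gamma(0) + B and collect gamma(0):
  gamma(0) [0.565719 - (0.267099)(0.472141)] = c_0 = 2
  gamma(0) * 0.439611 = 2
  gamma(0) = 2 / 0.439611 = 4.54948.
Therefore gamma(0) = 4.5495 (to 4 decimal places).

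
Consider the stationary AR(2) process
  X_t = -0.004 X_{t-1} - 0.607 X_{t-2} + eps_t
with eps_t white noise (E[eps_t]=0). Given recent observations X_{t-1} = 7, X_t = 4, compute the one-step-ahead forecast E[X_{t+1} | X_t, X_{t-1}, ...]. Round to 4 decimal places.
E[X_{t+1} \mid \mathcal F_t] = -4.2650

For an AR(p) model X_t = c + sum_i phi_i X_{t-i} + eps_t, the
one-step-ahead conditional mean is
  E[X_{t+1} | X_t, ...] = c + sum_i phi_i X_{t+1-i}.
Substitute known values:
  E[X_{t+1} | ...] = (-0.004) * (4) + (-0.607) * (7)
                   = -4.2650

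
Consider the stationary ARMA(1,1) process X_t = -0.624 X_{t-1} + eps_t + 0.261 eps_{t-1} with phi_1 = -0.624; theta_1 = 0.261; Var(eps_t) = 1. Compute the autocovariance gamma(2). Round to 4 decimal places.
\gamma(2) = 0.3105

Multiply the model equation by X_{t-k} and take expectations. With theta_0 = psi_0 = 1 and psi_j the MA(infinity) weights, this gives
  gamma(k) - sum_i phi_i gamma(k-i) = c_k,
  c_k = sigma^2 * sum_{j=k..q} theta_j psi_{j-k}   (c_k = 0 for k > q),
using gamma(-m) = gamma(m).
psi-weights needed (psi_j = theta_j + sum_i phi_i psi_{j-i}):
  psi_1 = theta_1 + phi_1 = 0.261 + (-0.624) = -0.363
Right-hand sides:
  c_0 = sigma^2 (1 + theta_1 psi_1) = 1 * (1 + (0.261)(-0.363)) = 1 * 0.905257 = 0.905257
  c_1 = sigma^2 theta_1 = 1 * (0.261) = 0.261
  c_2 = 0
Equations for k = 0 and k = 1 (AR order 1):
  gamma(0) = phi_1 gamma(1) + c_0
  gamma(1) = phi_1 gamma(0) + c_1
Substituting the second into the first: gamma(0) (1 - phi_1^2) = c_0 + phi_1 c_1, so
  gamma(0) = (c_0 + phi_1 c_1) / (1 - phi_1^2) = (0.905257 + (-0.624)(0.261)) / (1 - (-0.624)^2) = 0.742393 / 0.610624 = 1.215794.
  gamma(1) = phi_1 gamma(0) + c_1 = (-0.624)(1.215794) + (0.261) = -0.497655.
For k = 2 (> q): gamma(2) = phi_1 gamma(1) = (-0.624)(-0.497655) = 0.310537.
Therefore gamma(2) = 0.3105 (to 4 decimal places).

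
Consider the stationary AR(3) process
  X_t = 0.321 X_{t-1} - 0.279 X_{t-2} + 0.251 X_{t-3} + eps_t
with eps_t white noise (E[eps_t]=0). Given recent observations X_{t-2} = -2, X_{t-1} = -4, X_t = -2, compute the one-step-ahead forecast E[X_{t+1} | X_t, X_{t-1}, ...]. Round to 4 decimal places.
E[X_{t+1} \mid \mathcal F_t] = -0.0280

For an AR(p) model X_t = c + sum_i phi_i X_{t-i} + eps_t, the
one-step-ahead conditional mean is
  E[X_{t+1} | X_t, ...] = c + sum_i phi_i X_{t+1-i}.
Substitute known values:
  E[X_{t+1} | ...] = (0.321) * (-2) + (-0.279) * (-4) + (0.251) * (-2)
                   = -0.0280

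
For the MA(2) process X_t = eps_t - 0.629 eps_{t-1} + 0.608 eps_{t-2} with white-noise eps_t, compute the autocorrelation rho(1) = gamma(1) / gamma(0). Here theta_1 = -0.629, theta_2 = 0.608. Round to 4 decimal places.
\rho(1) = -0.5730

For an MA(q) process with theta_0 = 1, the autocovariance is
  gamma(k) = sigma^2 * sum_{i=0..q-k} theta_i * theta_{i+k},
and rho(k) = gamma(k) / gamma(0). Sigma^2 cancels.
  numerator   = (1)*(-0.629) + (-0.629)*(0.608) = -1.011432.
  denominator = (1)^2 + (-0.629)^2 + (0.608)^2 = 1.765305.
  rho(1) = -1.011432 / 1.765305 = -0.5730.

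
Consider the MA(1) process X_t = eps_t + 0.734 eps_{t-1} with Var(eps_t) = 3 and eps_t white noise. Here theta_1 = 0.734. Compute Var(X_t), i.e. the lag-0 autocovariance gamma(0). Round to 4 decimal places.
\gamma(0) = 4.6163

For an MA(q) process X_t = eps_t + sum_i theta_i eps_{t-i} with
Var(eps_t) = sigma^2, the variance is
  gamma(0) = sigma^2 * (1 + sum_i theta_i^2).
  sum_i theta_i^2 = (0.734)^2 = 0.538756.
  gamma(0) = 3 * (1 + 0.538756) = 3 * 1.538756 = 4.616268, which rounds to 4.6163.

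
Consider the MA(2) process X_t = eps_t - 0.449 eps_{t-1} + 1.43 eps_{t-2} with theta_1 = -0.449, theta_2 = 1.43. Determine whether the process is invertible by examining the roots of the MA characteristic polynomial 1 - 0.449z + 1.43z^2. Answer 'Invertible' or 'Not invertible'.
\text{Not invertible}

The MA(q) characteristic polynomial is P(z) = 1 - 0.449z + 1.43z^2.
Invertibility requires all roots to lie outside the unit circle, i.e. |z| > 1 for every root.
Set 1 + (-0.449) z + (1.43) z^2 = 0, i.e. a z^2 + b z + c = 0 with a = 1.43, b = -0.449, c = 1.
Discriminant D = b^2 - 4ac = (-0.449)^2 - 4*(1.43)*1 = 0.201601 - (5.72) = -5.518399.
D < 0, so the roots are the complex-conjugate pair z = (-b +/- i sqrt(-D)) / (2a) = 0.157 +/- 0.8214i.
For a conjugate pair |z|^2 = z * conj(z) = (product of roots) = c/a = 1/(1.43) = 0.699301, so |z| = sqrt(0.699301) = 0.8362 for both roots.
Moduli of all roots: 0.8362, 0.8362.
All moduli strictly greater than 1? No.
Verdict: Not invertible.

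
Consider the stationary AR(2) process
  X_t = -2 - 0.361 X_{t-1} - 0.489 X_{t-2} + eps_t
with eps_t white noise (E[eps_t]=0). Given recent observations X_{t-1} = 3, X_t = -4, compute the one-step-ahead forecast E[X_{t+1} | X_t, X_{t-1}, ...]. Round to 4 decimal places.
E[X_{t+1} \mid \mathcal F_t] = -2.0230

For an AR(p) model X_t = c + sum_i phi_i X_{t-i} + eps_t, the
one-step-ahead conditional mean is
  E[X_{t+1} | X_t, ...] = c + sum_i phi_i X_{t+1-i}.
Substitute known values:
  E[X_{t+1} | ...] = -2 + (-0.361) * (-4) + (-0.489) * (3)
                   = -2.0230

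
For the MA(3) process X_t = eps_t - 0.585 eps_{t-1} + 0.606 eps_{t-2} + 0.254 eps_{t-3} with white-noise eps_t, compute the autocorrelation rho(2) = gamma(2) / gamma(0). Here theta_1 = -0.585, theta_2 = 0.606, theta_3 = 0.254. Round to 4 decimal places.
\rho(2) = 0.2578

For an MA(q) process with theta_0 = 1, the autocovariance is
  gamma(k) = sigma^2 * sum_{i=0..q-k} theta_i * theta_{i+k},
and rho(k) = gamma(k) / gamma(0). Sigma^2 cancels.
  numerator   = (1)*(0.606) + (-0.585)*(0.254) = 0.45741.
  denominator = (1)^2 + (-0.585)^2 + (0.606)^2 + (0.254)^2 = 1.773977.
  rho(2) = 0.45741 / 1.773977 = 0.2578.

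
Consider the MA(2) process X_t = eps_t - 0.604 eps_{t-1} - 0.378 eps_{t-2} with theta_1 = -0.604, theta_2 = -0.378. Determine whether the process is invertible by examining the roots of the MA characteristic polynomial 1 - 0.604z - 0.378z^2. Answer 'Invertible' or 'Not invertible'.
\text{Invertible}

The MA(q) characteristic polynomial is P(z) = 1 - 0.604z - 0.378z^2.
Invertibility requires all roots to lie outside the unit circle, i.e. |z| > 1 for every root.
Set 1 + (-0.604) z + (-0.378) z^2 = 0, i.e. a z^2 + b z + c = 0 with a = -0.378, b = -0.604, c = 1.
Discriminant D = b^2 - 4ac = (-0.604)^2 - 4*(-0.378)*1 = 0.364816 - (-1.512) = 1.876816.
D >= 0, so the roots are real: z = (-b +/- sqrt(D)) / (2a) = (0.604 +/- 1.369969) / (-0.756).
  z_1 = (0.604 + 1.369969) / (-0.756) = -2.6111,   |z_1| = 2.6111.
  z_2 = (0.604 - 1.369969) / (-0.756) = 1.0132,   |z_2| = 1.0132.
Moduli of all roots: 2.6111, 1.0132.
All moduli strictly greater than 1? Yes.
Verdict: Invertible.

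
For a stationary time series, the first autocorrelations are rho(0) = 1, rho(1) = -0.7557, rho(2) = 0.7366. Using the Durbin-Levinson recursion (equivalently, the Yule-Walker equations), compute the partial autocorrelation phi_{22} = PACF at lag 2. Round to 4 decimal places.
\phi_{22} = 0.3859

The PACF at lag k is phi_{kk}, the last component of the solution
to the Yule-Walker system G_k phi = r_k where
  (G_k)_{ij} = rho(|i - j|), (r_k)_i = rho(i), i,j = 1..k.
Equivalently, Durbin-Levinson gives phi_{kk} iteratively:
  phi_{11} = rho(1)
  phi_{kk} = [rho(k) - sum_{j=1..k-1} phi_{k-1,j} rho(k-j)]
            / [1 - sum_{j=1..k-1} phi_{k-1,j} rho(j)],
  phi_{k,j} = phi_{k-1,j} - phi_{kk} phi_{k-1,k-j},  j = 1..k-1.
Step k = 1:
  phi_11 = rho(1) = -0.7557.
Step k = 2:
  phi_22 = [rho(2) - phi_11 rho(1)] / [1 - phi_11 rho(1)] = [0.7366 - (-0.7557)(-0.7557)] / [1 - (-0.7557)(-0.7557)]
         = 0.16551751 / 0.42891751 = 0.3859.
Therefore phi_{22} = 0.3859.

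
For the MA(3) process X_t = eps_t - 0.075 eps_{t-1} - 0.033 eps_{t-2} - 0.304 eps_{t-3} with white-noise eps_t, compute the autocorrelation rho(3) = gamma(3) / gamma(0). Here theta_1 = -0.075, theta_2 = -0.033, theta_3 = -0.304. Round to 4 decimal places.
\rho(3) = -0.2766

For an MA(q) process with theta_0 = 1, the autocovariance is
  gamma(k) = sigma^2 * sum_{i=0..q-k} theta_i * theta_{i+k},
and rho(k) = gamma(k) / gamma(0). Sigma^2 cancels.
  numerator   = (1)*(-0.304) = -0.304.
  denominator = (1)^2 + (-0.075)^2 + (-0.033)^2 + (-0.304)^2 = 1.09913.
  rho(3) = -0.304 / 1.09913 = -0.2766.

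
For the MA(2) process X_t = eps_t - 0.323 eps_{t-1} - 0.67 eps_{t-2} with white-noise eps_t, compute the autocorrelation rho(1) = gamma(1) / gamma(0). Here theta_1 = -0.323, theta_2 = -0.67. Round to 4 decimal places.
\rho(1) = -0.0686

For an MA(q) process with theta_0 = 1, the autocovariance is
  gamma(k) = sigma^2 * sum_{i=0..q-k} theta_i * theta_{i+k},
and rho(k) = gamma(k) / gamma(0). Sigma^2 cancels.
  numerator   = (1)*(-0.323) + (-0.323)*(-0.67) = -0.10659.
  denominator = (1)^2 + (-0.323)^2 + (-0.67)^2 = 1.553229.
  rho(1) = -0.10659 / 1.553229 = -0.0686.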